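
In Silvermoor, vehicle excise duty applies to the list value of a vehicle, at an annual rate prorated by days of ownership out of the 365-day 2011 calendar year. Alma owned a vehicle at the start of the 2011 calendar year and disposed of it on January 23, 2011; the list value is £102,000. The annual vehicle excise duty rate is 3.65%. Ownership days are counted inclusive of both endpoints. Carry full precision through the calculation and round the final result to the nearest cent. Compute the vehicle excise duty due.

Days held (January 1 – January 23, 2011): 23 out of 365
Tax = £102,000 × 3.65% × 23/365 = £234.6000

£234.60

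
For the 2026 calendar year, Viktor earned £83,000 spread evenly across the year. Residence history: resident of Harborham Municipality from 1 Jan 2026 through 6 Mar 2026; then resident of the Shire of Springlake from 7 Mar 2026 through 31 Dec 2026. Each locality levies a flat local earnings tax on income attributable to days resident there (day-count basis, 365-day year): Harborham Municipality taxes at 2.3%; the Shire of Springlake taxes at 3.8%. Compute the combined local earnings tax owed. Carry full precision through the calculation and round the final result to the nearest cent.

Harborham Municipality, 1 Jan – 6 Mar 2026: 65 days → £83,000 × 2.3% × 65/365 = £339.9589
The Shire of Springlake, 7 Mar – 31 Dec 2026: 300 days → £83,000 × 3.8% × 300/365 = £2,592.3288
Total = £2,932.2877

£2,932.29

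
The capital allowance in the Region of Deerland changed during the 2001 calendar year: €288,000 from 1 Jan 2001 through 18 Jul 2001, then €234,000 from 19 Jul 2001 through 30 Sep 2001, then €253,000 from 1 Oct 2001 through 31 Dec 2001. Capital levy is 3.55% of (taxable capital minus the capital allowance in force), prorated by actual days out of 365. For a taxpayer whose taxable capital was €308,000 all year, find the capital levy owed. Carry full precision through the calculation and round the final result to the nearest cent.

1 Jan – 18 Jul 2001: 199 days, exemption €288,000 → (€308,000 − €288,000) × 3.55% × 199/365 = €387.0959
19 Jul – 30 Sep 2001: 74 days, exemption €234,000 → (€308,000 − €234,000) × 3.55% × 74/365 = €532.5973
1 Oct – 31 Dec 2001: 92 days, exemption €253,000 → (€308,000 − €253,000) × 3.55% × 92/365 = €492.1370
Total = €1,411.8301

€1,411.83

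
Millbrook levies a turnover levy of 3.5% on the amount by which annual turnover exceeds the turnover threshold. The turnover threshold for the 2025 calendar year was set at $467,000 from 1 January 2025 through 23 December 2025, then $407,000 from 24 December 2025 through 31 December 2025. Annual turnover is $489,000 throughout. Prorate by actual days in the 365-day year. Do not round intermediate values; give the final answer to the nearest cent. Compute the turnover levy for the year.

$816.03

1 January – 23 December 2025: 357 days, exemption $467,000 → ($489,000 − $467,000) × 3.5% × 357/365 = $753.1233
24 December – 31 December 2025: 8 days, exemption $407,000 → ($489,000 − $407,000) × 3.5% × 8/365 = $62.9041
Total = $816.0274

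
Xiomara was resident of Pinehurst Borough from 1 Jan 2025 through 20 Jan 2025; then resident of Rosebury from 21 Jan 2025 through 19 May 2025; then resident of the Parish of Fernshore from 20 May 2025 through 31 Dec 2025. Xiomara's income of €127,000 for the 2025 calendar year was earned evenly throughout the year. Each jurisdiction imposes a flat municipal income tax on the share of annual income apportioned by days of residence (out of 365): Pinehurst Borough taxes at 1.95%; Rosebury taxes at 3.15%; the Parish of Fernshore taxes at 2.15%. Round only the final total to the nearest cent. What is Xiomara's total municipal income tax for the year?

€3,130.64

Pinehurst Borough, 1 Jan – 20 Jan 2025: 20 days → €127,000 × 1.95% × 20/365 = €135.6986
Rosebury, 21 Jan – 19 May 2025: 119 days → €127,000 × 3.15% × 119/365 = €1,304.2726
The Parish of Fernshore, 20 May – 31 Dec 2025: 226 days → €127,000 × 2.15% × 226/365 = €1,690.6658
Total = €3,130.6370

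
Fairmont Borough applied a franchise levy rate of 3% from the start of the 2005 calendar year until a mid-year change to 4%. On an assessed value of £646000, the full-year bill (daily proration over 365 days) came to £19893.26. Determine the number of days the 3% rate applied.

Let d = days at the first rate; then 365 − d days at the second rate.
£646000 × [3%·d + 4%·(365−d)] / 365 = £19893.26
Solving gives d = 336, so the new rate took effect on 3 December 2005.

336 days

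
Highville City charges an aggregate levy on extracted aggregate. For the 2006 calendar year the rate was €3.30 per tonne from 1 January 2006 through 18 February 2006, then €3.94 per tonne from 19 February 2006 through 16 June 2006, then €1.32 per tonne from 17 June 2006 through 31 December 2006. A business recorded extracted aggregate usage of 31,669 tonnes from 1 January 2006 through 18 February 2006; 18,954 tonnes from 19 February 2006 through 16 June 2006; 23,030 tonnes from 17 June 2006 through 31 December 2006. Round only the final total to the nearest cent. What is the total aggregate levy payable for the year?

1 January – 18 February 2006: 31,669 tonnes at €3.30/tonne → €104507.70
19 February – 16 June 2006: 18,954 tonnes at €3.94/tonne → €74678.76
17 June – 31 December 2006: 23,030 tonnes at €1.32/tonne → €30399.60

€209586.06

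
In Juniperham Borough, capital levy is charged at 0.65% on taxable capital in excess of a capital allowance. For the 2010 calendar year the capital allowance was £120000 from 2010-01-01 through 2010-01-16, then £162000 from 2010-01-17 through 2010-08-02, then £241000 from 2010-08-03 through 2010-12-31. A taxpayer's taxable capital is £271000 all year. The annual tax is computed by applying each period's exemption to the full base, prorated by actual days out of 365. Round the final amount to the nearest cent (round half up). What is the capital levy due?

£508.03

2010-01-01 to 2010-01-16: 16 days, exemption £120000 → (£271000 − £120000) × 0.65% × 16/365 = £43.0247
2010-01-17 to 2010-08-02: 198 days, exemption £162000 → (£271000 − £162000) × 0.65% × 198/365 = £384.3370
2010-08-03 to 2010-12-31: 151 days, exemption £241000 → (£271000 − £241000) × 0.65% × 151/365 = £80.6712
Total = £508.0329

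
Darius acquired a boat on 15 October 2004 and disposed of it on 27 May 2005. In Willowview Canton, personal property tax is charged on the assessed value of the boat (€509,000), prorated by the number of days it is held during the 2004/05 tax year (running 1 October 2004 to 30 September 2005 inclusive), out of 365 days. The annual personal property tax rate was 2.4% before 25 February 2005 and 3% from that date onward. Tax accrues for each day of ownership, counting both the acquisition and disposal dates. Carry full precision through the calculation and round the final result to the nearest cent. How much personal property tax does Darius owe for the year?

15 October 2004 – 24 February 2005: 133 days at 2.4% → €509,000 × 2.4% × 133/365 = €4,451.3096
25 February – 27 May 2005: 92 days at 3% → €509,000 × 3% × 92/365 = €3,848.8767
Total = €8,300.1863

€8,300.19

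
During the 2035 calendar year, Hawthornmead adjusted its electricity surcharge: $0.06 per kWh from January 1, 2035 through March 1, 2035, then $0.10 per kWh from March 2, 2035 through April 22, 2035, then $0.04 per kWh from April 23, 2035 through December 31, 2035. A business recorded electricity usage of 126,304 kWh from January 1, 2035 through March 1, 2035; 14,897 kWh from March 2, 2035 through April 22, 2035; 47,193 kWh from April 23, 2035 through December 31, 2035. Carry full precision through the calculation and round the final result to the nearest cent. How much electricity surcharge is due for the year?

$10,955.66

January 1 – March 1, 2035: 126,304 kWh at $0.06/kWh → $7,578.24
March 2 – April 22, 2035: 14,897 kWh at $0.10/kWh → $1,489.70
April 23 – December 31, 2035: 47,193 kWh at $0.04/kWh → $1,887.72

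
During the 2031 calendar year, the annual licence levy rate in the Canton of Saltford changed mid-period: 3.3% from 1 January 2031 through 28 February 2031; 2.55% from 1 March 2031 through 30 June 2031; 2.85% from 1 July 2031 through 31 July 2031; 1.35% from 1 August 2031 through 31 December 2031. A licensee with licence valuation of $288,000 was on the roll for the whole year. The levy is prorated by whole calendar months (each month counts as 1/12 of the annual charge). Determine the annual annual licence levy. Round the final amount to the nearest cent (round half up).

$6,336.00

1 January – 28 February 2031: 2 months at 3.3% → $288,000 × 3.3% × 2/12 = $1,584.0000
1 March – 30 June 2031: 4 months at 2.55% → $288,000 × 2.55% × 4/12 = $2,448.0000
1 July – 31 July 2031: 1 month at 2.85% → $288,000 × 2.85% × 1/12 = $684.0000
1 August – 31 December 2031: 5 months at 1.35% → $288,000 × 1.35% × 5/12 = $1,620.0000
Total = $6,336.0000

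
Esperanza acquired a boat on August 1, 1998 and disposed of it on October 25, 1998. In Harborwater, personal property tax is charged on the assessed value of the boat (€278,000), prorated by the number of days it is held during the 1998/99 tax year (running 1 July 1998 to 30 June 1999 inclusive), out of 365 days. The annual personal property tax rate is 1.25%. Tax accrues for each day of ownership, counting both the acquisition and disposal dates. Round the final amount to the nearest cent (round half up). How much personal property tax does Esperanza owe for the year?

€818.77

Days held (August 1 – October 25, 1998): 86 out of 365
Tax = €278,000 × 1.25% × 86/365 = €818.7671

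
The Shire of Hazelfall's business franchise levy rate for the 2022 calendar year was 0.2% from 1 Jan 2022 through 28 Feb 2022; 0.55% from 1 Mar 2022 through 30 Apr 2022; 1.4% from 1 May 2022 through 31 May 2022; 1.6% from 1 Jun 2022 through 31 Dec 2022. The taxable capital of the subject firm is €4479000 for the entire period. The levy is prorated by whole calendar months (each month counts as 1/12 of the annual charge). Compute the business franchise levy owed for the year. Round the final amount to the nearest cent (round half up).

1 Jan – 28 Feb 2022: 2 months at 0.2% → €4479000 × 0.2% × 2/12 = €1493.0000
1 Mar – 30 Apr 2022: 2 months at 0.55% → €4479000 × 0.55% × 2/12 = €4105.7500
1 May – 31 May 2022: 1 month at 1.4% → €4479000 × 1.4% × 1/12 = €5225.5000
1 Jun – 31 Dec 2022: 7 months at 1.6% → €4479000 × 1.6% × 7/12 = €41804.0000
Total = €52628.2500

€52628.25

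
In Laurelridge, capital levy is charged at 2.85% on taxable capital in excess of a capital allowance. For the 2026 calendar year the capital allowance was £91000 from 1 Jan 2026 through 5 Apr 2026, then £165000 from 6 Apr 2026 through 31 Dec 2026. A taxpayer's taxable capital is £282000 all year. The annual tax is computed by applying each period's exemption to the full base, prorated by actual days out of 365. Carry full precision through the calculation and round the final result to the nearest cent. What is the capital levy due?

1 Jan – 5 Apr 2026: 95 days, exemption £91000 → (£282000 − £91000) × 2.85% × 95/365 = £1416.8014
6 Apr – 31 Dec 2026: 270 days, exemption £165000 → (£282000 − £165000) × 2.85% × 270/365 = £2466.6164
Total = £3883.4178

£3883.42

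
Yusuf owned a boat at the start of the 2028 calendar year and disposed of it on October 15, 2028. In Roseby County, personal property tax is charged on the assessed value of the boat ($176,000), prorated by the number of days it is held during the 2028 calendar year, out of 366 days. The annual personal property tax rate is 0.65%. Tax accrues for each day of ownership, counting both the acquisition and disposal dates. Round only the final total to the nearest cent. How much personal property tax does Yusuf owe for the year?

Days held (January 1 – October 15, 2028): 289 out of 366
Tax = $176,000 × 0.65% × 289/366 = $903.3224

$903.32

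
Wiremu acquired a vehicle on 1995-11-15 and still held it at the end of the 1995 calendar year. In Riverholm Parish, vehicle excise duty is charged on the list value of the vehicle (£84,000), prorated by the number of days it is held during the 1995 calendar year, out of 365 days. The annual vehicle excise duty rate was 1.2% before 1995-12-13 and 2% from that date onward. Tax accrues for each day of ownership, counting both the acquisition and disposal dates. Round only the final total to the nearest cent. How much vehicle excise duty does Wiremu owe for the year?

1995-11-15 to 1995-12-12: 28 days at 1.2% → £84,000 × 1.2% × 28/365 = £77.3260
1995-12-13 to 1995-12-31: 19 days at 2% → £84,000 × 2% × 19/365 = £87.4521
Total = £164.7781

£164.78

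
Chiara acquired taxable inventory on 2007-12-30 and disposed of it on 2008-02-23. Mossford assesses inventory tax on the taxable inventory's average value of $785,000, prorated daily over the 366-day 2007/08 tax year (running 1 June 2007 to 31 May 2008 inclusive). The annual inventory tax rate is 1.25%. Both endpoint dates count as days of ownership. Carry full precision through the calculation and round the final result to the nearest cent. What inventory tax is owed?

$1,501.37

Days held (2007-12-30 to 2008-02-23): 56 out of 366
Tax = $785,000 × 1.25% × 56/366 = $1,501.3661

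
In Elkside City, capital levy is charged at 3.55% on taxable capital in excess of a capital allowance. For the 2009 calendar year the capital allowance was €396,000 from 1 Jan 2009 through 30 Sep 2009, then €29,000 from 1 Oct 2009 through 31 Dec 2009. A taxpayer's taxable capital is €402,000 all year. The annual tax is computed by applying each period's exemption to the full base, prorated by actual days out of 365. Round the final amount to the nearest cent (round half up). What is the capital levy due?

1 Jan – 30 Sep 2009: 273 days, exemption €396,000 → (€402,000 − €396,000) × 3.55% × 273/365 = €159.3123
1 Oct – 31 Dec 2009: 92 days, exemption €29,000 → (€402,000 − €29,000) × 3.55% × 92/365 = €3,337.5836
Total = €3,496.8959

€3,496.90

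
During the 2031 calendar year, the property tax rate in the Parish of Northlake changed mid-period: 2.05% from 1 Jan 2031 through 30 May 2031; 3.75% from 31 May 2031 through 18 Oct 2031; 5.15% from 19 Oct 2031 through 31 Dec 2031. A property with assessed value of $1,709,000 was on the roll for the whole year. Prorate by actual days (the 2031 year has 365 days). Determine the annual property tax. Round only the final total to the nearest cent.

1 Jan – 30 May 2031: 150 days at 2.05% → $1,709,000 × 2.05% × 150/365 = $14,397.7397
31 May – 18 Oct 2031: 141 days at 3.75% → $1,709,000 × 3.75% × 141/365 = $24,757.0890
19 Oct – 31 Dec 2031: 74 days at 5.15% → $1,709,000 × 5.15% × 74/365 = $17,843.8329
Total = $56,998.6616

$56,998.66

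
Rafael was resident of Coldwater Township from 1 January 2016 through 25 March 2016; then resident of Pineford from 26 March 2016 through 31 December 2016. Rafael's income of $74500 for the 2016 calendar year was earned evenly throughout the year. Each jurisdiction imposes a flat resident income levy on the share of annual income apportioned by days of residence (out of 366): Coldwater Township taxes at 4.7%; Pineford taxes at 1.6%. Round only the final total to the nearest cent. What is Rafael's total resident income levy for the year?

$1728.36

Coldwater Township, 1 January – 25 March 2016: 85 days → $74500 × 4.7% × 85/366 = $813.1899
Pineford, 26 March – 31 December 2016: 281 days → $74500 × 1.6% × 281/366 = $915.1694
Total = $1728.3593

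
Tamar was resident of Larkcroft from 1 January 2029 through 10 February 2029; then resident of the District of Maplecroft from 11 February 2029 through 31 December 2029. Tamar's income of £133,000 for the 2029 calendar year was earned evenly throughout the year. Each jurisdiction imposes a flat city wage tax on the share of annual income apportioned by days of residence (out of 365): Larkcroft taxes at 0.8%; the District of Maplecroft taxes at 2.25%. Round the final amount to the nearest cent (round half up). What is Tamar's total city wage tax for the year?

£2,775.87

Larkcroft, 1 January – 10 February 2029: 41 days → £133,000 × 0.8% × 41/365 = £119.5178
The District of Maplecroft, 11 February – 31 December 2029: 324 days → £133,000 × 2.25% × 324/365 = £2,656.3562
Total = £2,775.8740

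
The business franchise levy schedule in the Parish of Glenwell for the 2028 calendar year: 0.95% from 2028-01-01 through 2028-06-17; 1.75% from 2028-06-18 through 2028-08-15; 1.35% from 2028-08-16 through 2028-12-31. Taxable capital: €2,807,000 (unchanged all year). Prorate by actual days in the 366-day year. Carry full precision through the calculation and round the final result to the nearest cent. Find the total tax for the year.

2028-01-01 to 2028-06-17: 169 days at 0.95% → €2,807,000 × 0.95% × 169/366 = €12,313.2199
2028-06-18 to 2028-08-15: 59 days at 1.75% → €2,807,000 × 1.75% × 59/366 = €7,918.6544
2028-08-16 to 2028-12-31: 138 days at 1.35% → €2,807,000 × 1.35% × 138/366 = €14,288.0902
Total = €34,519.9645

€34,519.96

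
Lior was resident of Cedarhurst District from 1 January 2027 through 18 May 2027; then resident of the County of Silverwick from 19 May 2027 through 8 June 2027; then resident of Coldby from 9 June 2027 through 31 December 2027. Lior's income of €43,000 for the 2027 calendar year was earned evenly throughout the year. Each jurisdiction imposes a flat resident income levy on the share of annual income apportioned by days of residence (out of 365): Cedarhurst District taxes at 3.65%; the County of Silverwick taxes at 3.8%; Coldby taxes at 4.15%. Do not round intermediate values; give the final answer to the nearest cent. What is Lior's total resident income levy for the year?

Cedarhurst District, 1 January – 18 May 2027: 138 days → €43,000 × 3.65% × 138/365 = €593.4000
The County of Silverwick, 19 May – 8 June 2027: 21 days → €43,000 × 3.8% × 21/365 = €94.0110
Coldby, 9 June – 31 December 2027: 206 days → €43,000 × 4.15% × 206/365 = €1,007.1425
Total = €1,694.5534

€1,694.55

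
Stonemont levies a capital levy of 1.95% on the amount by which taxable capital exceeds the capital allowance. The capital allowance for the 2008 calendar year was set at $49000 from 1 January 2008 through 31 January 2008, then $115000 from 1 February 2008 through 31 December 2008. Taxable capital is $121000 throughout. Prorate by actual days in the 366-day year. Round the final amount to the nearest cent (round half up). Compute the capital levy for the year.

1 January – 31 January 2008: 31 days, exemption $49000 → ($121000 − $49000) × 1.95% × 31/366 = $118.9180
1 February – 31 December 2008: 335 days, exemption $115000 → ($121000 − $115000) × 1.95% × 335/366 = $107.0902
Total = $226.0082

$226.01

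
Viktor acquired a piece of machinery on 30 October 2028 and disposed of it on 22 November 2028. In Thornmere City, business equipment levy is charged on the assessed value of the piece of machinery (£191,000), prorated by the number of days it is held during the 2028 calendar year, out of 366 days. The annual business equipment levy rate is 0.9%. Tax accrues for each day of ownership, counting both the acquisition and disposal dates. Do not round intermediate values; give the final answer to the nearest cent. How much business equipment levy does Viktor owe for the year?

Days held (30 October – 22 November 2028): 24 out of 366
Tax = £191,000 × 0.9% × 24/366 = £112.7213

£112.72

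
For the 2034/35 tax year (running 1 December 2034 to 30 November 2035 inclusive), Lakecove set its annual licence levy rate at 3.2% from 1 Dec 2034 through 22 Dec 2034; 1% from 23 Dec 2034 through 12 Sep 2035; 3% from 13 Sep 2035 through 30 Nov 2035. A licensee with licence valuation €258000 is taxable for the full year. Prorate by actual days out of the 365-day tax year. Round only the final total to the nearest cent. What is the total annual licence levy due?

€4038.94

1 Dec – 22 Dec 2034: 22 days at 3.2% → €258000 × 3.2% × 22/365 = €497.6219
23 Dec 2034 – 12 Sep 2035: 264 days at 1% → €258000 × 1% × 264/365 = €1866.0822
13 Sep – 30 Nov 2035: 79 days at 3% → €258000 × 3% × 79/365 = €1675.2329
Total = €4038.9370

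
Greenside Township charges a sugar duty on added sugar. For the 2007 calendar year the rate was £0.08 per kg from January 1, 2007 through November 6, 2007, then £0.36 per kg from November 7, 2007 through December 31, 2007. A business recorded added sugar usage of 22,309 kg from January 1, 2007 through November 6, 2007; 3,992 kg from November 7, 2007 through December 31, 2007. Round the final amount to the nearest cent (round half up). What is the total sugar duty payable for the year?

£3221.84

January 1 – November 6, 2007: 22,309 kg at £0.08/kg → £1784.72
November 7 – December 31, 2007: 3,992 kg at £0.36/kg → £1437.12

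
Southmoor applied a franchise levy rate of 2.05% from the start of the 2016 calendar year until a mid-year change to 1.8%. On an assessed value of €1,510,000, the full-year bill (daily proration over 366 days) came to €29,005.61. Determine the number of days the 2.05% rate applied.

Let d = days at the first rate; then 366 − d days at the second rate.
€1,510,000 × [2.05%·d + 1.8%·(366−d)] / 366 = €29,005.61
Solving gives d = 177, so the new rate took effect on June 26, 2016.

177 days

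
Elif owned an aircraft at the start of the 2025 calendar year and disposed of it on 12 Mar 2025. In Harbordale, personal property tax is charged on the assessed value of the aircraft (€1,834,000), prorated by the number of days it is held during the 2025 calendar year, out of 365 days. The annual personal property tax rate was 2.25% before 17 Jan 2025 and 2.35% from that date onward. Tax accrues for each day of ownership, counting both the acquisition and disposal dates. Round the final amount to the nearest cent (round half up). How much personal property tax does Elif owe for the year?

€8,303.25

1 Jan – 16 Jan 2025: 16 days at 2.25% → €1,834,000 × 2.25% × 16/365 = €1,808.8767
17 Jan – 12 Mar 2025: 55 days at 2.35% → €1,834,000 × 2.35% × 55/365 = €6,494.3699
Total = €8,303.2466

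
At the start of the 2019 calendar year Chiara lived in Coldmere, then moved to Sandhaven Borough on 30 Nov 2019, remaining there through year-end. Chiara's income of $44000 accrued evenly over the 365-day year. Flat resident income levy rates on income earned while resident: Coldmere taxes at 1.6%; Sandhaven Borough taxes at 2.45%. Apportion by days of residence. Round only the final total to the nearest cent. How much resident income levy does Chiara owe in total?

Coldmere, 1 Jan – 29 Nov 2019: 333 days → $44000 × 1.6% × 333/365 = $642.2795
Sandhaven Borough, 30 Nov – 31 Dec 2019: 32 days → $44000 × 2.45% × 32/365 = $94.5096
Total = $736.7890

$736.79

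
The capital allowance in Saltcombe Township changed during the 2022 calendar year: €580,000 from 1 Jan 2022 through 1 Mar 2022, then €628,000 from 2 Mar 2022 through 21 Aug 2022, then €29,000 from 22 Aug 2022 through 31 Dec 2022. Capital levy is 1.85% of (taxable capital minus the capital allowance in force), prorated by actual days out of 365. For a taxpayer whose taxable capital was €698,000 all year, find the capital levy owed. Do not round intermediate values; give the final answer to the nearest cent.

1 Jan – 1 Mar 2022: 60 days, exemption €580,000 → (€698,000 − €580,000) × 1.85% × 60/365 = €358.8493
2 Mar – 21 Aug 2022: 173 days, exemption €628,000 → (€698,000 − €628,000) × 1.85% × 173/365 = €613.7945
22 Aug – 31 Dec 2022: 132 days, exemption €29,000 → (€698,000 − €29,000) × 1.85% × 132/365 = €4,475.8849
Total = €5,448.5288

€5,448.53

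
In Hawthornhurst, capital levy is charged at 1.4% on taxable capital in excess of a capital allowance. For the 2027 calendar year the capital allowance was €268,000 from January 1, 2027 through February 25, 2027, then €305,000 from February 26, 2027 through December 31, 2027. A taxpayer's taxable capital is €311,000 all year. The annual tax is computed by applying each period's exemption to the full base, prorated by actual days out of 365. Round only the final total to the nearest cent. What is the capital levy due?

€163.47

January 1 – February 25, 2027: 56 days, exemption €268,000 → (€311,000 − €268,000) × 1.4% × 56/365 = €92.3616
February 26 – December 31, 2027: 309 days, exemption €305,000 → (€311,000 − €305,000) × 1.4% × 309/365 = €71.1123
Total = €163.4740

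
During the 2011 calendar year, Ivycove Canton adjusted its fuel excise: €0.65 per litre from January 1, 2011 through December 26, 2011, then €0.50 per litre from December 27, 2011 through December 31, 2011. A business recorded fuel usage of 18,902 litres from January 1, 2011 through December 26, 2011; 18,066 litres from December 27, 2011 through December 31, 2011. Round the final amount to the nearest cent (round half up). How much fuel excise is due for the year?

€21319.30

January 1 – December 26, 2011: 18,902 litres at €0.65/litre → €12286.30
December 27 – December 31, 2011: 18,066 litres at €0.50/litre → €9033.00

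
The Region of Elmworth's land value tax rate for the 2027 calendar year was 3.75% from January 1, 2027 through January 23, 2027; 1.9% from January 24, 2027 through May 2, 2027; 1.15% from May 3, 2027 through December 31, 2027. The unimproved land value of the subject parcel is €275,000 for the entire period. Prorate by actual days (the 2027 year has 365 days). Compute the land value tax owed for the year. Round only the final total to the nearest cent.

January 1 – January 23, 2027: 23 days at 3.75% → €275,000 × 3.75% × 23/365 = €649.8288
January 24 – May 2, 2027: 99 days at 1.9% → €275,000 × 1.9% × 99/365 = €1,417.1918
May 3 – December 31, 2027: 243 days at 1.15% → €275,000 × 1.15% × 243/365 = €2,105.4452
Total = €4,172.4658

€4,172.47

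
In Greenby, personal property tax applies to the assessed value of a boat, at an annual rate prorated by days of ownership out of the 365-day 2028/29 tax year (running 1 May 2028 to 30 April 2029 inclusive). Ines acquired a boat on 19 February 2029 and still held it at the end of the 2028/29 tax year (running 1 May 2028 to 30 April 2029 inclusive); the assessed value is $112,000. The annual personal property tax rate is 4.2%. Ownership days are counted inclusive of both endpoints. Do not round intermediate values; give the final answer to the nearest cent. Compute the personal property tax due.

$915.02

Days held (19 February – 30 April 2029): 71 out of 365
Tax = $112,000 × 4.2% × 71/365 = $915.0247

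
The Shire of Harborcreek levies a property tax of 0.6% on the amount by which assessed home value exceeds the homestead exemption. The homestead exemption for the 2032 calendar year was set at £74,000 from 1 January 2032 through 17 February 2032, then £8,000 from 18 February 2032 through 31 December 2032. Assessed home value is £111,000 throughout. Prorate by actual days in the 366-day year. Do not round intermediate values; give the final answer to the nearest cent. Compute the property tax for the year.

1 January – 17 February 2032: 48 days, exemption £74,000 → (£111,000 − £74,000) × 0.6% × 48/366 = £29.1148
18 February – 31 December 2032: 318 days, exemption £8,000 → (£111,000 − £8,000) × 0.6% × 318/366 = £536.9508
Total = £566.0656

£566.07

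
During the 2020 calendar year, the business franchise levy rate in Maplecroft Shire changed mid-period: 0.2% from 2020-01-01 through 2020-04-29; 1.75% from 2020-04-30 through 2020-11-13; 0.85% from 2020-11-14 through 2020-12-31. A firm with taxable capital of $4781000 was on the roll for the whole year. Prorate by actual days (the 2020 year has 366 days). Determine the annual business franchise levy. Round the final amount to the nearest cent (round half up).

2020-01-01 to 2020-04-29: 120 days at 0.2% → $4781000 × 0.2% × 120/366 = $3135.0820
2020-04-30 to 2020-11-13: 198 days at 1.75% → $4781000 × 1.75% × 198/366 = $45262.7459
2020-11-14 to 2020-12-31: 48 days at 0.85% → $4781000 × 0.85% × 48/366 = $5329.6393
Total = $53727.4672

$53727.47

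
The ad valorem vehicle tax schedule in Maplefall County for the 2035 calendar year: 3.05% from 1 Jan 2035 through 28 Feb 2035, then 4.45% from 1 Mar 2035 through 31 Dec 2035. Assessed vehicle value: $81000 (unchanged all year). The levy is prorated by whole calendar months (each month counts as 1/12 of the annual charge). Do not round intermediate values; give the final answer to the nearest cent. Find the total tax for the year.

1 Jan – 28 Feb 2035: 2 months at 3.05% → $81000 × 3.05% × 2/12 = $411.7500
1 Mar – 31 Dec 2035: 10 months at 4.45% → $81000 × 4.45% × 10/12 = $3003.7500
Total = $3415.5000

$3415.50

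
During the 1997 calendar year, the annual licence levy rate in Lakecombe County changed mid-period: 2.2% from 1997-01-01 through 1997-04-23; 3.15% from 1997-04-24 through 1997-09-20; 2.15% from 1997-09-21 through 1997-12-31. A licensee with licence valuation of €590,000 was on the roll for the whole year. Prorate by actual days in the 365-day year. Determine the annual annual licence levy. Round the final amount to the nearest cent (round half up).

€15,200.99

1997-01-01 to 1997-04-23: 113 days at 2.2% → €590,000 × 2.2% × 113/365 = €4,018.4658
1997-04-24 to 1997-09-20: 150 days at 3.15% → €590,000 × 3.15% × 150/365 = €7,637.6712
1997-09-21 to 1997-12-31: 102 days at 2.15% → €590,000 × 2.15% × 102/365 = €3,544.8493
Total = €15,200.9863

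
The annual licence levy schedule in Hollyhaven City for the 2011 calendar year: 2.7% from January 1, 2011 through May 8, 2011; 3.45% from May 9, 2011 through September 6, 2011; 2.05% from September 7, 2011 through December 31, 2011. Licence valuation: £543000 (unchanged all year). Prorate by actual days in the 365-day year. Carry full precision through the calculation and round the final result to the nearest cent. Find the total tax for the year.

£14889.36

January 1 – May 8, 2011: 128 days at 2.7% → £543000 × 2.7% × 128/365 = £5141.3918
May 9 – September 6, 2011: 121 days at 3.45% → £543000 × 3.45% × 121/365 = £6210.2836
September 7 – December 31, 2011: 116 days at 2.05% → £543000 × 2.05% × 116/365 = £3537.6822
Total = £14889.3575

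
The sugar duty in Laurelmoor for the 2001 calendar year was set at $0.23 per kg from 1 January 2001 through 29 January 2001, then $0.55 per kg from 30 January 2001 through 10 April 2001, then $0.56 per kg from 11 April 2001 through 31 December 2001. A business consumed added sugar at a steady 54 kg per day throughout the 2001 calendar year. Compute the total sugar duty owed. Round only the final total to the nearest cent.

1 January – 29 January 2001: 29 days × 54 kg/day = 1,566 kg at $0.23/kg → $360.18
30 January – 10 April 2001: 71 days × 54 kg/day = 3,834 kg at $0.55/kg → $2108.70
11 April – 31 December 2001: 265 days × 54 kg/day = 14,310 kg at $0.56/kg → $8013.60

$10482.48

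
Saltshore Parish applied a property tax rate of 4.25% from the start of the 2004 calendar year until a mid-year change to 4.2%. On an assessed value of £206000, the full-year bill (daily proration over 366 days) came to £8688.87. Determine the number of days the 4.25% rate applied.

Let d = days at the first rate; then 366 − d days at the second rate.
£206000 × [4.25%·d + 4.2%·(366−d)] / 366 = £8688.87
Solving gives d = 131, so the new rate took effect on May 11, 2004.

131 days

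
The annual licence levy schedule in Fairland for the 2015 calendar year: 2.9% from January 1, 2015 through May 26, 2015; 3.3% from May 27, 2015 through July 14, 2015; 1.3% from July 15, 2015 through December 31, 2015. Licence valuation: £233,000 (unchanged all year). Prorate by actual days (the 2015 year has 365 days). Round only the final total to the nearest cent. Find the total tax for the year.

£5,145.79

January 1 – May 26, 2015: 146 days at 2.9% → £233,000 × 2.9% × 146/365 = £2,702.8000
May 27 – July 14, 2015: 49 days at 3.3% → £233,000 × 3.3% × 49/365 = £1,032.2219
July 15 – December 31, 2015: 170 days at 1.3% → £233,000 × 1.3% × 170/365 = £1,410.7671
Total = £5,145.7890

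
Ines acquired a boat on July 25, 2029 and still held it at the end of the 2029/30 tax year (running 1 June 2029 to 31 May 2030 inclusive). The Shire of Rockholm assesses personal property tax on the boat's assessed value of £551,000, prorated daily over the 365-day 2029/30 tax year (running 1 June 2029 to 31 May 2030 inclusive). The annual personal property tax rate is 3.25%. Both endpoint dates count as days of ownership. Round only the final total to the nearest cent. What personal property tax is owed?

£15,258.17

Days held (July 25, 2029 – May 31, 2030): 311 out of 365
Tax = £551,000 × 3.25% × 311/365 = £15,258.1712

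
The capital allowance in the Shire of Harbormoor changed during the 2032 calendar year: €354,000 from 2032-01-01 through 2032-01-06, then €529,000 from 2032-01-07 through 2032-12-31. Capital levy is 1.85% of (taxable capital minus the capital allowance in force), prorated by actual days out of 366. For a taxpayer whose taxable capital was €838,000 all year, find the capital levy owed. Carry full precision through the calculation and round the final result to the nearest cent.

2032-01-01 to 2032-01-06: 6 days, exemption €354,000 → (€838,000 − €354,000) × 1.85% × 6/366 = €146.7869
2032-01-07 to 2032-12-31: 360 days, exemption €529,000 → (€838,000 − €529,000) × 1.85% × 360/366 = €5,622.7869
Total = €5,769.5738

€5,769.57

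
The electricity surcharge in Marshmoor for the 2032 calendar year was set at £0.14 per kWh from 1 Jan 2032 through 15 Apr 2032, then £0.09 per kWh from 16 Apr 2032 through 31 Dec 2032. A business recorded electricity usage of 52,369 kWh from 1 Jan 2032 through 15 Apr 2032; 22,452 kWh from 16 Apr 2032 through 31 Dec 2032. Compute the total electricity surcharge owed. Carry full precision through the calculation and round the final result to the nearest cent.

£9,352.34

1 Jan – 15 Apr 2032: 52,369 kWh at £0.14/kWh → £7,331.66
16 Apr – 31 Dec 2032: 22,452 kWh at £0.09/kWh → £2,020.68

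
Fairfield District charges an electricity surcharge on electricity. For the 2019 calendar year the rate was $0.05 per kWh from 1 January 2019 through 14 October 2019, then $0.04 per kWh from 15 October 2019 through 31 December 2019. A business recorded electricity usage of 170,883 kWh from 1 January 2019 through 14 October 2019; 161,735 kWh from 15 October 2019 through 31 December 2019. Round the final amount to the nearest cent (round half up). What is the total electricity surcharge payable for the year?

$15,013.55

1 January – 14 October 2019: 170,883 kWh at $0.05/kWh → $8,544.15
15 October – 31 December 2019: 161,735 kWh at $0.04/kWh → $6,469.40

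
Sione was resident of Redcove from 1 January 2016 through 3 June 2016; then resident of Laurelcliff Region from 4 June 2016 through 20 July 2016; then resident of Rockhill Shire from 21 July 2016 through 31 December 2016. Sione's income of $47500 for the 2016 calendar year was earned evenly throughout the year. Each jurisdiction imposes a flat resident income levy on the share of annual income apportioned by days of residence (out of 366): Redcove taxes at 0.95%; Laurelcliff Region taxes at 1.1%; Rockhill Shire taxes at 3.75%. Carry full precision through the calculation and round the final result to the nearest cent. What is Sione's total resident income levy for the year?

$1056.36

Redcove, 1 January – 3 June 2016: 155 days → $47500 × 0.95% × 155/366 = $191.1031
Laurelcliff Region, 4 June – 20 July 2016: 47 days → $47500 × 1.1% × 47/366 = $67.0970
Rockhill Shire, 21 July – 31 December 2016: 164 days → $47500 × 3.75% × 164/366 = $798.1557
Total = $1056.3559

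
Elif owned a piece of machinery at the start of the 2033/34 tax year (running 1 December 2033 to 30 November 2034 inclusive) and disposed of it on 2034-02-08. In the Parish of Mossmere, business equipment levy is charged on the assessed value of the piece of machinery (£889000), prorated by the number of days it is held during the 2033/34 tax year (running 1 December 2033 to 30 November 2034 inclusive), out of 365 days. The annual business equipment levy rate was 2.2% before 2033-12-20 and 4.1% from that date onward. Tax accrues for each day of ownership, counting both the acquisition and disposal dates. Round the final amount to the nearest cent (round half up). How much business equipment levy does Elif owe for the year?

£6110.96

2033-12-01 to 2033-12-19: 19 days at 2.2% → £889000 × 2.2% × 19/365 = £1018.0877
2033-12-20 to 2034-02-08: 51 days at 4.1% → £889000 × 4.1% × 51/365 = £5092.8740
Total = £6110.9616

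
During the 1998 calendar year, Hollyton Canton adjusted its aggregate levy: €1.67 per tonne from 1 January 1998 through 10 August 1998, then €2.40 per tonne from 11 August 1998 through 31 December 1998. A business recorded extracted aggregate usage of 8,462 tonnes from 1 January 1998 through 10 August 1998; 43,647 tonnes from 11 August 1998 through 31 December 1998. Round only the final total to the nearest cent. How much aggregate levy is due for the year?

€118884.34

1 January – 10 August 1998: 8,462 tonnes at €1.67/tonne → €14131.54
11 August – 31 December 1998: 43,647 tonnes at €2.40/tonne → €104752.80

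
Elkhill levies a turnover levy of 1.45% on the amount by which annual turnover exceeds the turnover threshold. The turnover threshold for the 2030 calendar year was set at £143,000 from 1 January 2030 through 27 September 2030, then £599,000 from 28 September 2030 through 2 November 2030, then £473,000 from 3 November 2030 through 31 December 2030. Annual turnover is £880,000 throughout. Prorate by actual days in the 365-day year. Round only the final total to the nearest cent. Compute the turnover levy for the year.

1 January – 27 September 2030: 270 days, exemption £143,000 → (£880,000 − £143,000) × 1.45% × 270/365 = £7,905.0822
28 September – 2 November 2030: 36 days, exemption £599,000 → (£880,000 − £599,000) × 1.45% × 36/365 = £401.8685
3 November – 31 December 2030: 59 days, exemption £473,000 → (£880,000 − £473,000) × 1.45% × 59/365 = £953.9411
Total = £9,260.8918

£9,260.89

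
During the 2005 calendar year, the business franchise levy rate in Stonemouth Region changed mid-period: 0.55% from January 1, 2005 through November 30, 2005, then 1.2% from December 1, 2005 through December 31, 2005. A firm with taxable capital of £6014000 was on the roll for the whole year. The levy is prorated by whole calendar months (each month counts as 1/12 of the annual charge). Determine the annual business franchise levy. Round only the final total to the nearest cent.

January 1 – November 30, 2005: 11 months at 0.55% → £6014000 × 0.55% × 11/12 = £30320.5833
December 1 – December 31, 2005: 1 month at 1.2% → £6014000 × 1.2% × 1/12 = £6014.0000
Total = £36334.5833

£36334.58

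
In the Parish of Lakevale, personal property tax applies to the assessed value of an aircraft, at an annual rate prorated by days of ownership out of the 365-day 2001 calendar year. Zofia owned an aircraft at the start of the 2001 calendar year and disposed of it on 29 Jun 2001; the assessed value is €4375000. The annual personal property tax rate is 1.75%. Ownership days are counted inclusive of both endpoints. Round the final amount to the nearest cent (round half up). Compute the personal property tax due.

€37756.85

Days held (1 Jan – 29 Jun 2001): 180 out of 365
Tax = €4375000 × 1.75% × 180/365 = €37756.8493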